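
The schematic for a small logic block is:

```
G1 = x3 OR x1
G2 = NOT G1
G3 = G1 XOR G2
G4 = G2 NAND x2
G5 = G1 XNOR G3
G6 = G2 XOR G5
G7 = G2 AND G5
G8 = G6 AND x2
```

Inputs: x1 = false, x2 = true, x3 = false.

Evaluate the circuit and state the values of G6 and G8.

G1 = x3 OR x1 = false OR false = false
G2 = NOT G1 = NOT false = true
G3 = G1 XOR G2 = false XOR true = true
G5 = G1 XNOR G3 = false XNOR true = false
G6 = G2 XOR G5 = true XOR false = true
G8 = G6 AND x2 = true AND true = true

G6 = true, G8 = true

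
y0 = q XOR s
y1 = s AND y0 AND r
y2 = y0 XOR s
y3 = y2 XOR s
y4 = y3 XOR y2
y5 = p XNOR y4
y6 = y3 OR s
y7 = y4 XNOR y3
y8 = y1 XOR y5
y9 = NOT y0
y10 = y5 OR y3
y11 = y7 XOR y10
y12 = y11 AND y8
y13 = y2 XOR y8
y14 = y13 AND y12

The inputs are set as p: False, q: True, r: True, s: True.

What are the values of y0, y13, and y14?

y0 = False, y13 = True, y14 = False

y0 = q XOR s = True XOR True = False
y1 = s AND y0 AND r = True AND False AND True = False
y2 = y0 XOR s = False XOR True = True
y3 = y2 XOR s = True XOR True = False
y4 = y3 XOR y2 = False XOR True = True
y5 = p XNOR y4 = False XNOR True = False
y7 = y4 XNOR y3 = True XNOR False = False
y8 = y1 XOR y5 = False XOR False = False
y10 = y5 OR y3 = False OR False = False
y11 = y7 XOR y10 = False XOR False = False
y12 = y11 AND y8 = False AND False = False
y13 = y2 XOR y8 = True XOR False = True
y14 = y13 AND y12 = True AND False = False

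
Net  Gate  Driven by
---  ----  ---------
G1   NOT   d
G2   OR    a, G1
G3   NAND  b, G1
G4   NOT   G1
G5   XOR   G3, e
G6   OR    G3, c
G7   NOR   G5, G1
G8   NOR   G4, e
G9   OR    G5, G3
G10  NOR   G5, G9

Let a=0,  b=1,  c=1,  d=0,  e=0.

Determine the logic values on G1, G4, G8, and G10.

G1 = 1, G4 = 0, G8 = 1, G10 = 1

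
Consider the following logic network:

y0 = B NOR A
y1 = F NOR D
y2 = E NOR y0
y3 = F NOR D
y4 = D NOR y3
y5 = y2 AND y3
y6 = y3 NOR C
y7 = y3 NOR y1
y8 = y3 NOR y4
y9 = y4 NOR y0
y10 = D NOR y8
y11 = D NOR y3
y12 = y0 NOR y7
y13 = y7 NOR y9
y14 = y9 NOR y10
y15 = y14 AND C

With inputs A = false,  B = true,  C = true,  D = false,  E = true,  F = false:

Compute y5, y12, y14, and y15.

y0 = B NOR A = true NOR false = false
y1 = F NOR D = false NOR false = true
y2 = E NOR y0 = true NOR false = false
y3 = F NOR D = false NOR false = true
y4 = D NOR y3 = false NOR true = false
y5 = y2 AND y3 = false AND true = false
y7 = y3 NOR y1 = true NOR true = false
y8 = y3 NOR y4 = true NOR false = false
y9 = y4 NOR y0 = false NOR false = true
y10 = D NOR y8 = false NOR false = true
y12 = y0 NOR y7 = false NOR false = true
y14 = y9 NOR y10 = true NOR true = false
y15 = y14 AND C = false AND true = false

y5 = false  y12 = true  y14 = false  y15 = false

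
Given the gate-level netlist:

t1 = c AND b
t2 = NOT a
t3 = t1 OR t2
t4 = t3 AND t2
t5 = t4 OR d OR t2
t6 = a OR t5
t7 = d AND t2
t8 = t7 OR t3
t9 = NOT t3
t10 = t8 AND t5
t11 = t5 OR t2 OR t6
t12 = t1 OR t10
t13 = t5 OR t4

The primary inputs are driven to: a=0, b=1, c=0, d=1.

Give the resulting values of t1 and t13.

t1 = 0; t13 = 1

t1 = c AND b = 0 AND 1 = 0
t2 = NOT a = NOT 0 = 1
t3 = t1 OR t2 = 0 OR 1 = 1
t4 = t3 AND t2 = 1 AND 1 = 1
t5 = t4 OR d OR t2 = 1 OR 1 OR 1 = 1
t13 = t5 OR t4 = 1 OR 1 = 1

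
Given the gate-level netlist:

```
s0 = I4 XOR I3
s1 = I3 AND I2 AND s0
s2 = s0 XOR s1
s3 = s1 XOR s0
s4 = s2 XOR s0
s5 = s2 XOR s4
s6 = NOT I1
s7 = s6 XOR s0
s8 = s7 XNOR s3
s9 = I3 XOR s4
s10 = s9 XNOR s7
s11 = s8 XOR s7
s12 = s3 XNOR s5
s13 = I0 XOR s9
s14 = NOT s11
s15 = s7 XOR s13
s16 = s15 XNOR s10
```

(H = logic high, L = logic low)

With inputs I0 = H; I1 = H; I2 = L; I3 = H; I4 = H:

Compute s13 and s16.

s0 = I4 XOR I3 = H XOR H = L
s1 = I3 AND I2 AND s0 = H AND L AND L = L
s2 = s0 XOR s1 = L XOR L = L
s4 = s2 XOR s0 = L XOR L = L
s6 = NOT I1 = NOT H = L
s7 = s6 XOR s0 = L XOR L = L
s9 = I3 XOR s4 = H XOR L = H
s10 = s9 XNOR s7 = H XNOR L = L
s13 = I0 XOR s9 = H XOR H = L
s15 = s7 XOR s13 = L XOR L = L
s16 = s15 XNOR s10 = L XNOR L = H

s13 = L, s16 = H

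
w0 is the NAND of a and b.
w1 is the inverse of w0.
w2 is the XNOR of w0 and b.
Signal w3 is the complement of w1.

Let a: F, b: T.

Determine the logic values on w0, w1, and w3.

w0 = T; w1 = F; w3 = T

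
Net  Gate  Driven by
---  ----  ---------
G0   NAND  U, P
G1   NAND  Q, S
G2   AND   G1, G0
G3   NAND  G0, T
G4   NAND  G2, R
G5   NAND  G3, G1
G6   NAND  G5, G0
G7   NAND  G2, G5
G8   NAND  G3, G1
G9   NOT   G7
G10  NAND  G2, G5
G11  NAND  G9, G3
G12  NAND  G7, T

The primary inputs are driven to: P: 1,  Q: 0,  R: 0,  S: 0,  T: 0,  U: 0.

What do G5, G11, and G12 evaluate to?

G0 = U NAND P = 0 NAND 1 = 1
G1 = Q NAND S = 0 NAND 0 = 1
G2 = G1 AND G0 = 1 AND 1 = 1
G3 = G0 NAND T = 1 NAND 0 = 1
G5 = G3 NAND G1 = 1 NAND 1 = 0
G7 = G2 NAND G5 = 1 NAND 0 = 1
G9 = NOT G7 = NOT 1 = 0
G11 = G9 NAND G3 = 0 NAND 1 = 1
G12 = G7 NAND T = 1 NAND 0 = 1

G5 = 0, G11 = 1, G12 = 1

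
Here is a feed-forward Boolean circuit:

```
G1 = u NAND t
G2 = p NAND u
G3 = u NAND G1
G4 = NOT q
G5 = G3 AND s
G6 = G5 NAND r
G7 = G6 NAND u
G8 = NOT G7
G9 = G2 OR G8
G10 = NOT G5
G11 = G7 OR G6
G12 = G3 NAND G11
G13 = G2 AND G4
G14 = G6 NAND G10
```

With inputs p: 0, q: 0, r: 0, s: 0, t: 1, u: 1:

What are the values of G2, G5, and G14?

G2 = 1, G5 = 0, G14 = 0

G1 = u NAND t = 1 NAND 1 = 0
G2 = p NAND u = 0 NAND 1 = 1
G3 = u NAND G1 = 1 NAND 0 = 1
G5 = G3 AND s = 1 AND 0 = 0
G6 = G5 NAND r = 0 NAND 0 = 1
G10 = NOT G5 = NOT 0 = 1
G14 = G6 NAND G10 = 1 NAND 1 = 0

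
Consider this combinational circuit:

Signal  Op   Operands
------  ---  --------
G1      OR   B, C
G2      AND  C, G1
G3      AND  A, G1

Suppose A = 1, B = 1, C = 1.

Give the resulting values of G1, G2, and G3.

G1 = 1; G2 = 1; G3 = 1

G1 = B OR C = 1 OR 1 = 1
G2 = C AND G1 = 1 AND 1 = 1
G3 = A AND G1 = 1 AND 1 = 1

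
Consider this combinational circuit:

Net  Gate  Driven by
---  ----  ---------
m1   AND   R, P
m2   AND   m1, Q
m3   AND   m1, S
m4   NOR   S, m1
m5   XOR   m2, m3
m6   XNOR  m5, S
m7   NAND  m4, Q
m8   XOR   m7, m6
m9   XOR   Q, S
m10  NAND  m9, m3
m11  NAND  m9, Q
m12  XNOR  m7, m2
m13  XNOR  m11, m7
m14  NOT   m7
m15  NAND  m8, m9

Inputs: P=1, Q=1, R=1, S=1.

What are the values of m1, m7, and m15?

m1 = R AND P = 1 AND 1 = 1
m2 = m1 AND Q = 1 AND 1 = 1
m3 = m1 AND S = 1 AND 1 = 1
m4 = S NOR m1 = 1 NOR 1 = 0
m5 = m2 XOR m3 = 1 XOR 1 = 0
m6 = m5 XNOR S = 0 XNOR 1 = 0
m7 = m4 NAND Q = 0 NAND 1 = 1
m8 = m7 XOR m6 = 1 XOR 0 = 1
m9 = Q XOR S = 1 XOR 1 = 0
m15 = m8 NAND m9 = 1 NAND 0 = 1

m1 = 1, m7 = 1, m15 = 1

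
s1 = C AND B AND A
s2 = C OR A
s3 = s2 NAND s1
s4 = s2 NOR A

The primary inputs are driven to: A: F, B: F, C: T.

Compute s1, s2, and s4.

s1 = C AND B AND A = T AND F AND F = F
s2 = C OR A = T OR F = T
s4 = s2 NOR A = T NOR F = F

s1 = F; s2 = T; s4 = F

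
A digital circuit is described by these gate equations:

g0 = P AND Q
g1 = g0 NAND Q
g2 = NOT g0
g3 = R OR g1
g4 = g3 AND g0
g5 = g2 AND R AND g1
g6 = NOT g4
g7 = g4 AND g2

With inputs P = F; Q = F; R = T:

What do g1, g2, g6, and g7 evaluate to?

g0 = P AND Q = F AND F = F
g1 = g0 NAND Q = F NAND F = T
g2 = NOT g0 = NOT F = T
g3 = R OR g1 = T OR T = T
g4 = g3 AND g0 = T AND F = F
g6 = NOT g4 = NOT F = T
g7 = g4 AND g2 = F AND T = F

g1 = T; g2 = T; g6 = T; g7 = F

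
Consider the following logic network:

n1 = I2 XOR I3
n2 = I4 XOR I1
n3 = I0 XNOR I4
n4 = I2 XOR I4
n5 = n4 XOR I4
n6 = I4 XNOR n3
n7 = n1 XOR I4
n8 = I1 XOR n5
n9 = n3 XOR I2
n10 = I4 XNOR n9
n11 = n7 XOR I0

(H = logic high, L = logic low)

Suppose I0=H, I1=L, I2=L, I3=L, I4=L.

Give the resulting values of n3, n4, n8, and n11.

n3 = L; n4 = L; n8 = L; n11 = H

n1 = I2 XOR I3 = L XOR L = L
n3 = I0 XNOR I4 = H XNOR L = L
n4 = I2 XOR I4 = L XOR L = L
n5 = n4 XOR I4 = L XOR L = L
n7 = n1 XOR I4 = L XOR L = L
n8 = I1 XOR n5 = L XOR L = L
n11 = n7 XOR I0 = L XOR H = H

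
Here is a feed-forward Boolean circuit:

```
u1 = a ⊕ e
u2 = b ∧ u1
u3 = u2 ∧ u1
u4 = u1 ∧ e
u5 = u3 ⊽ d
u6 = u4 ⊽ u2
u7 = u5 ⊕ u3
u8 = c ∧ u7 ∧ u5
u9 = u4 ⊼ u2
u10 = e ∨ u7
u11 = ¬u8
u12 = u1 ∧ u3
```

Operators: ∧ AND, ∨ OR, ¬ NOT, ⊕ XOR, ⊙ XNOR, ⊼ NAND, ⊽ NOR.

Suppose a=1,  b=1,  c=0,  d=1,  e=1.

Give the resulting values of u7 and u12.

u1 = a XOR e = 1 XOR 1 = 0
u2 = b AND u1 = 1 AND 0 = 0
u3 = u2 AND u1 = 0 AND 0 = 0
u5 = u3 NOR d = 0 NOR 1 = 0
u7 = u5 XOR u3 = 0 XOR 0 = 0
u12 = u1 AND u3 = 0 AND 0 = 0

u7 = 0, u12 = 0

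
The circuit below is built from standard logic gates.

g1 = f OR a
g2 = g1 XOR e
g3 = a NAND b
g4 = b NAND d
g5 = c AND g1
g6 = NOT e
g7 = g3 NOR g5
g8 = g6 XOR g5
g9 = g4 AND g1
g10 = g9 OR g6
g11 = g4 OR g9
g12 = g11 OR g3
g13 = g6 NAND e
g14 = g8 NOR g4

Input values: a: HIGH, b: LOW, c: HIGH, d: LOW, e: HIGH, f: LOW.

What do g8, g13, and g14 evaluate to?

g8 = HIGH, g13 = HIGH, g14 = LOW

g1 = f OR a = LOW OR HIGH = HIGH
g4 = b NAND d = LOW NAND LOW = HIGH
g5 = c AND g1 = HIGH AND HIGH = HIGH
g6 = NOT e = NOT HIGH = LOW
g8 = g6 XOR g5 = LOW XOR HIGH = HIGH
g13 = g6 NAND e = LOW NAND HIGH = HIGH
g14 = g8 NOR g4 = HIGH NOR HIGH = LOW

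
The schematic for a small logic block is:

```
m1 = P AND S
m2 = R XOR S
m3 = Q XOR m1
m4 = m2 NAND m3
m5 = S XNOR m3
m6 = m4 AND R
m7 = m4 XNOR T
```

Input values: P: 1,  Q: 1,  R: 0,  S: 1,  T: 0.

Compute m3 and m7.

m1 = P AND S = 1 AND 1 = 1
m2 = R XOR S = 0 XOR 1 = 1
m3 = Q XOR m1 = 1 XOR 1 = 0
m4 = m2 NAND m3 = 1 NAND 0 = 1
m7 = m4 XNOR T = 1 XNOR 0 = 0

m3 = 0, m7 = 0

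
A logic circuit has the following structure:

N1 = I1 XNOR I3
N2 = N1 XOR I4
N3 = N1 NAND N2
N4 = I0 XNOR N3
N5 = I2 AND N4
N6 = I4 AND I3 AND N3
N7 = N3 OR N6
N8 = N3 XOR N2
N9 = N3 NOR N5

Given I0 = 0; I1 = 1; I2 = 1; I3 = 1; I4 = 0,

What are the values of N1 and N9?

N1 = I1 XNOR I3 = 1 XNOR 1 = 1
N2 = N1 XOR I4 = 1 XOR 0 = 1
N3 = N1 NAND N2 = 1 NAND 1 = 0
N4 = I0 XNOR N3 = 0 XNOR 0 = 1
N5 = I2 AND N4 = 1 AND 1 = 1
N9 = N3 NOR N5 = 0 NOR 1 = 0

N1 = 1, N9 = 0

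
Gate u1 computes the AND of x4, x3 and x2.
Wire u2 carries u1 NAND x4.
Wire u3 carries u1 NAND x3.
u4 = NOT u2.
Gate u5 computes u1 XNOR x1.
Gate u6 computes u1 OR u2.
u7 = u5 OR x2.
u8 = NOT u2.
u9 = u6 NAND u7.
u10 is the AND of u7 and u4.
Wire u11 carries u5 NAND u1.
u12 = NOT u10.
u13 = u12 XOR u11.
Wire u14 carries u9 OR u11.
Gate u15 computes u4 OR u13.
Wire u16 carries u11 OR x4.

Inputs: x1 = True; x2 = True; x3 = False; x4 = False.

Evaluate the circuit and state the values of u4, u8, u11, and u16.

u1 = x4 AND x3 AND x2 = False AND False AND True = False
u2 = u1 NAND x4 = False NAND False = True
u4 = NOT u2 = NOT True = False
u5 = u1 XNOR x1 = False XNOR True = False
u8 = NOT u2 = NOT True = False
u11 = u5 NAND u1 = False NAND False = True
u16 = u11 OR x4 = True OR False = True

u4 = False; u8 = False; u11 = True; u16 = True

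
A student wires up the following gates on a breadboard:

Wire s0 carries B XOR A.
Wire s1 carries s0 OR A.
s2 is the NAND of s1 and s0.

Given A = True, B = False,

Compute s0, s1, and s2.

s0 = True, s1 = True, s2 = False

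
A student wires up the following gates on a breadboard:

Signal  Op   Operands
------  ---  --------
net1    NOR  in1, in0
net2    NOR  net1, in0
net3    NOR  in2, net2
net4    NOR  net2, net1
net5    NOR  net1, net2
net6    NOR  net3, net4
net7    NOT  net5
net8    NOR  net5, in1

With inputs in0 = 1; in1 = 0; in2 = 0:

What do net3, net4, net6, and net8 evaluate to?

net1 = in1 NOR in0 = 0 NOR 1 = 0
net2 = net1 NOR in0 = 0 NOR 1 = 0
net3 = in2 NOR net2 = 0 NOR 0 = 1
net4 = net2 NOR net1 = 0 NOR 0 = 1
net5 = net1 NOR net2 = 0 NOR 0 = 1
net6 = net3 NOR net4 = 1 NOR 1 = 0
net8 = net5 NOR in1 = 1 NOR 0 = 0

net3 = 1; net4 = 1; net6 = 0; net8 = 0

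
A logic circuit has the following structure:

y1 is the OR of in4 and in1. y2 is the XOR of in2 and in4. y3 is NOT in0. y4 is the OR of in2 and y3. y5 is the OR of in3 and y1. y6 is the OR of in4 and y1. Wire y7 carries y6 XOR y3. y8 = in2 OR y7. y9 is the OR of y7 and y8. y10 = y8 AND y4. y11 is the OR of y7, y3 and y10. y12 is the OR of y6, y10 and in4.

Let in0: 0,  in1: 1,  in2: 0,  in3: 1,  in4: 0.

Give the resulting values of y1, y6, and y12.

y1 = 1  y6 = 1  y12 = 1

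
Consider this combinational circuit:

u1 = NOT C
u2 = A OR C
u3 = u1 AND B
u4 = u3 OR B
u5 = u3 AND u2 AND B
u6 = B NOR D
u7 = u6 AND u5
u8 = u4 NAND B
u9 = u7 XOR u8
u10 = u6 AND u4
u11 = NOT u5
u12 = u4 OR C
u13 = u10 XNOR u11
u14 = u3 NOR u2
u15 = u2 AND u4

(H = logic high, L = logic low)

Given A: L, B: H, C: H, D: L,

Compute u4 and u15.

u1 = NOT C = NOT H = L
u2 = A OR C = L OR H = H
u3 = u1 AND B = L AND H = L
u4 = u3 OR B = L OR H = H
u15 = u2 AND u4 = H AND H = H

u4 = H; u15 = H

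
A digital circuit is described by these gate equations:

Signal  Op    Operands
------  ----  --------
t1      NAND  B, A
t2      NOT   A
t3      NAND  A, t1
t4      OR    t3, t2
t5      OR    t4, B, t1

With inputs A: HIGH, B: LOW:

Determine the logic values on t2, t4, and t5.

t2 = LOW; t4 = LOW; t5 = HIGH

t1 = B NAND A = LOW NAND HIGH = HIGH
t2 = NOT A = NOT HIGH = LOW
t3 = A NAND t1 = HIGH NAND HIGH = LOW
t4 = t3 OR t2 = LOW OR LOW = LOW
t5 = t4 OR B OR t1 = LOW OR LOW OR HIGH = HIGH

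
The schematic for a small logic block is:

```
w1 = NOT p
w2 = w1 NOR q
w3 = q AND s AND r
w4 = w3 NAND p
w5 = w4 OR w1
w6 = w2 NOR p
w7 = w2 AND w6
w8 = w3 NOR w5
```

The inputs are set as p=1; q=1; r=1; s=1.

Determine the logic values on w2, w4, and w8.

w2 = 0, w4 = 0, w8 = 0

w1 = NOT p = NOT 1 = 0
w2 = w1 NOR q = 0 NOR 1 = 0
w3 = q AND s AND r = 1 AND 1 AND 1 = 1
w4 = w3 NAND p = 1 NAND 1 = 0
w5 = w4 OR w1 = 0 OR 0 = 0
w8 = w3 NOR w5 = 1 NOR 0 = 0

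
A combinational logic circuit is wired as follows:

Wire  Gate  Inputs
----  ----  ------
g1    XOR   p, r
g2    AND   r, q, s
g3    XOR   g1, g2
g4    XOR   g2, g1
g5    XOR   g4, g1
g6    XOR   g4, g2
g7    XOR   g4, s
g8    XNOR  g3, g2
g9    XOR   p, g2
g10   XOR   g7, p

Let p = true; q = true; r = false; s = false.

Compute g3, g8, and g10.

g1 = p XOR r = true XOR false = true
g2 = r AND q AND s = false AND true AND false = false
g3 = g1 XOR g2 = true XOR false = true
g4 = g2 XOR g1 = false XOR true = true
g7 = g4 XOR s = true XOR false = true
g8 = g3 XNOR g2 = true XNOR false = false
g10 = g7 XOR p = true XOR true = false

g3 = true  g8 = false  g10 = false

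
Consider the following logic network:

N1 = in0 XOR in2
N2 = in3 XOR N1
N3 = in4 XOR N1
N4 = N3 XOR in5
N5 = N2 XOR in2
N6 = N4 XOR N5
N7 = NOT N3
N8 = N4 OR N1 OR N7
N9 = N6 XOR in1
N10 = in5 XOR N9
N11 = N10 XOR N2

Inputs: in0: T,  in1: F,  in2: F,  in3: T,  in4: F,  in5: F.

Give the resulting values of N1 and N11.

N1 = T, N11 = T

N1 = in0 XOR in2 = T XOR F = T
N2 = in3 XOR N1 = T XOR T = F
N3 = in4 XOR N1 = F XOR T = T
N4 = N3 XOR in5 = T XOR F = T
N5 = N2 XOR in2 = F XOR F = F
N6 = N4 XOR N5 = T XOR F = T
N9 = N6 XOR in1 = T XOR F = T
N10 = in5 XOR N9 = F XOR T = T
N11 = N10 XOR N2 = T XOR F = T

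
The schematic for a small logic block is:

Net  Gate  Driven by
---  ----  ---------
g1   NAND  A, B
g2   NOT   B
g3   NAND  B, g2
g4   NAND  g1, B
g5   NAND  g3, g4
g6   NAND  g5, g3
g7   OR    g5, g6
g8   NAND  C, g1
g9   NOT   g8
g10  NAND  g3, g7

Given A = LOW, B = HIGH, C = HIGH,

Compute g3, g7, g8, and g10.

g1 = A NAND B = LOW NAND HIGH = HIGH
g2 = NOT B = NOT HIGH = LOW
g3 = B NAND g2 = HIGH NAND LOW = HIGH
g4 = g1 NAND B = HIGH NAND HIGH = LOW
g5 = g3 NAND g4 = HIGH NAND LOW = HIGH
g6 = g5 NAND g3 = HIGH NAND HIGH = LOW
g7 = g5 OR g6 = HIGH OR LOW = HIGH
g8 = C NAND g1 = HIGH NAND HIGH = LOW
g10 = g3 NAND g7 = HIGH NAND HIGH = LOW

g3 = HIGH; g7 = HIGH; g8 = LOW; g10 = LOW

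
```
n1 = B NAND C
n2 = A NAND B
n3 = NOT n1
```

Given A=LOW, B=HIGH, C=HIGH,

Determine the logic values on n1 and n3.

n1 = LOW  n3 = HIGH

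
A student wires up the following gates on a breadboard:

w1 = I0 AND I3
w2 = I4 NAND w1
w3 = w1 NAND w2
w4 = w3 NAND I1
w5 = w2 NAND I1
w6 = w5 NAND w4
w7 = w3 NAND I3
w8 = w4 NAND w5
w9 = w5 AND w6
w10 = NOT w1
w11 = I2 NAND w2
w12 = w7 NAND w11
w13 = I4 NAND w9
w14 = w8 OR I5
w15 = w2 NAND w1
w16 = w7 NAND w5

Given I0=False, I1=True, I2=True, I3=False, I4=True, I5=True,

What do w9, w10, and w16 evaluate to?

w9 = False, w10 = True, w16 = True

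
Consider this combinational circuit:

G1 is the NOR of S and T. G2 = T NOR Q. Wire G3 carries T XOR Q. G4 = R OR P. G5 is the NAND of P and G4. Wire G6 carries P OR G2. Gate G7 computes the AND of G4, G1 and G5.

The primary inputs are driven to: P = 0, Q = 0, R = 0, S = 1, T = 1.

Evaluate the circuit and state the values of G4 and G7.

G1 = S NOR T = 1 NOR 1 = 0
G4 = R OR P = 0 OR 0 = 0
G5 = P NAND G4 = 0 NAND 0 = 1
G7 = G4 AND G1 AND G5 = 0 AND 0 AND 1 = 0

G4 = 0, G7 = 0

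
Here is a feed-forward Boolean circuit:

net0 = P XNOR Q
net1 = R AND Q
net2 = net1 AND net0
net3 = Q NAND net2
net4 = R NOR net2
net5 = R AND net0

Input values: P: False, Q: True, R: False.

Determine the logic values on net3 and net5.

net0 = P XNOR Q = False XNOR True = False
net1 = R AND Q = False AND True = False
net2 = net1 AND net0 = False AND False = False
net3 = Q NAND net2 = True NAND False = True
net5 = R AND net0 = False AND False = False

net3 = True, net5 = False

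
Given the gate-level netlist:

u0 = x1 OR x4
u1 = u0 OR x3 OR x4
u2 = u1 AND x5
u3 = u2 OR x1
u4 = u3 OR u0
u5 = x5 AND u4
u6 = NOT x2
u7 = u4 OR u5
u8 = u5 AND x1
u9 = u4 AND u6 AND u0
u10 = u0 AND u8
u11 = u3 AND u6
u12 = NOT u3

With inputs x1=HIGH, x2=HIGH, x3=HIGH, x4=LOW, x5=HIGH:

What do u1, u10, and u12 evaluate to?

u1 = HIGH, u10 = HIGH, u12 = LOW

u0 = x1 OR x4 = HIGH OR LOW = HIGH
u1 = u0 OR x3 OR x4 = HIGH OR HIGH OR LOW = HIGH
u2 = u1 AND x5 = HIGH AND HIGH = HIGH
u3 = u2 OR x1 = HIGH OR HIGH = HIGH
u4 = u3 OR u0 = HIGH OR HIGH = HIGH
u5 = x5 AND u4 = HIGH AND HIGH = HIGH
u8 = u5 AND x1 = HIGH AND HIGH = HIGH
u10 = u0 AND u8 = HIGH AND HIGH = HIGH
u12 = NOT u3 = NOT HIGH = LOW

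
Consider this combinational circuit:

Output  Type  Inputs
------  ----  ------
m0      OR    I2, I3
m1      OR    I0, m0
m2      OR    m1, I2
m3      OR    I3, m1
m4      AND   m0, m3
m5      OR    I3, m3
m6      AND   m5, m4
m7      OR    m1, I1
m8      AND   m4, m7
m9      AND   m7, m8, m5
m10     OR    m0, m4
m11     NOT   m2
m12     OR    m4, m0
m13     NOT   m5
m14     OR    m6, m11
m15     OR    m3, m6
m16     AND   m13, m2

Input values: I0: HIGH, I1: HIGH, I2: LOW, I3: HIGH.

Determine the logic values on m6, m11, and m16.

m6 = HIGH; m11 = LOW; m16 = LOW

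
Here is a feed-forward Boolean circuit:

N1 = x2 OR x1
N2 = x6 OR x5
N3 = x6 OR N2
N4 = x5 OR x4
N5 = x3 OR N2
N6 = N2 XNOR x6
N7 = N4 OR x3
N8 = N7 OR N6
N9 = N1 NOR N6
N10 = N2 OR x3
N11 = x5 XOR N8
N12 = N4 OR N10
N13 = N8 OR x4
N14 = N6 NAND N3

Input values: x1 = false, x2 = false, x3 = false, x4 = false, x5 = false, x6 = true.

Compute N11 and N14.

N2 = x6 OR x5 = true OR false = true
N3 = x6 OR N2 = true OR true = true
N4 = x5 OR x4 = false OR false = false
N6 = N2 XNOR x6 = true XNOR true = true
N7 = N4 OR x3 = false OR false = false
N8 = N7 OR N6 = false OR true = true
N11 = x5 XOR N8 = false XOR true = true
N14 = N6 NAND N3 = true NAND true = false

N11 = true, N14 = false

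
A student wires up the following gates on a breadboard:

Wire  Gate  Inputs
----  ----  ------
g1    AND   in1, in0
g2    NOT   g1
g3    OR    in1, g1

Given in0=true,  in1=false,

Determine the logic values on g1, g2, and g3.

g1 = false; g2 = true; g3 = false

g1 = in1 AND in0 = false AND true = false
g2 = NOT g1 = NOT false = true
g3 = in1 OR g1 = false OR false = false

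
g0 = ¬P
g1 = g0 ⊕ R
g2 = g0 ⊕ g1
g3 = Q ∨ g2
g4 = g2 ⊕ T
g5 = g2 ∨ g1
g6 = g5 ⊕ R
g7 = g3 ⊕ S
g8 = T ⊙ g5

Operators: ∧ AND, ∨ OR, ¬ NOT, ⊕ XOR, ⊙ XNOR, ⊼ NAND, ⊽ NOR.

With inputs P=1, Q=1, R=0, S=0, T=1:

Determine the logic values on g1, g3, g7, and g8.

g1 = 0, g3 = 1, g7 = 1, g8 = 0

g0 = NOT P = NOT 1 = 0
g1 = g0 XOR R = 0 XOR 0 = 0
g2 = g0 XOR g1 = 0 XOR 0 = 0
g3 = Q OR g2 = 1 OR 0 = 1
g5 = g2 OR g1 = 0 OR 0 = 0
g7 = g3 XOR S = 1 XOR 0 = 1
g8 = T XNOR g5 = 1 XNOR 0 = 0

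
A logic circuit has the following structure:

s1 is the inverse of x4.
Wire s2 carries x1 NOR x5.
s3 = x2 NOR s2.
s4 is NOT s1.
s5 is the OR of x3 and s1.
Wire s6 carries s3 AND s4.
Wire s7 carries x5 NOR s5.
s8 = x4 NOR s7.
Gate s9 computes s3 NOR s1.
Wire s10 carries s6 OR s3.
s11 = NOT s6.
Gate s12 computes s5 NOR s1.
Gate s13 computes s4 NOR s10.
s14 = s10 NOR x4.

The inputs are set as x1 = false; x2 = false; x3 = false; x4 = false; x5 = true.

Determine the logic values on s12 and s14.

s12 = false, s14 = false

s1 = NOT x4 = NOT false = true
s2 = x1 NOR x5 = false NOR true = false
s3 = x2 NOR s2 = false NOR false = true
s4 = NOT s1 = NOT true = false
s5 = x3 OR s1 = false OR true = true
s6 = s3 AND s4 = true AND false = false
s10 = s6 OR s3 = false OR true = true
s12 = s5 NOR s1 = true NOR true = false
s14 = s10 NOR x4 = true NOR false = false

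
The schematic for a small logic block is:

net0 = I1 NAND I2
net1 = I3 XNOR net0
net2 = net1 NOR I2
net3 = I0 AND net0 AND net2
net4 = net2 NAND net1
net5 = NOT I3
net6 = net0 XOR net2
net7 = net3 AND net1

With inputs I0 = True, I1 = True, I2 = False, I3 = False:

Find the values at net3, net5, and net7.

net3 = True, net5 = True, net7 = False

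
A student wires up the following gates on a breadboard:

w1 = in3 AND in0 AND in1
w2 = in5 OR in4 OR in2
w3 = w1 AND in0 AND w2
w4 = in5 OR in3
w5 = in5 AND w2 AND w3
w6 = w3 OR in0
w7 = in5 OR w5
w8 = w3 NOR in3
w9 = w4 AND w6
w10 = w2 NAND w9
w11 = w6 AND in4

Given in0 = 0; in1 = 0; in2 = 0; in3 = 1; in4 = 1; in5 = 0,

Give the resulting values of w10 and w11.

w10 = 1; w11 = 0

w1 = in3 AND in0 AND in1 = 1 AND 0 AND 0 = 0
w2 = in5 OR in4 OR in2 = 0 OR 1 OR 0 = 1
w3 = w1 AND in0 AND w2 = 0 AND 0 AND 1 = 0
w4 = in5 OR in3 = 0 OR 1 = 1
w6 = w3 OR in0 = 0 OR 0 = 0
w9 = w4 AND w6 = 1 AND 0 = 0
w10 = w2 NAND w9 = 1 NAND 0 = 1
w11 = w6 AND in4 = 0 AND 1 = 0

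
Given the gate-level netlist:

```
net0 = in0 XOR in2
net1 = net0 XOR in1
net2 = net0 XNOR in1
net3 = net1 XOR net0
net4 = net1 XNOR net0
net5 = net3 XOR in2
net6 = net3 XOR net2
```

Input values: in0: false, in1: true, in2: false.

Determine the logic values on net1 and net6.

net0 = in0 XOR in2 = false XOR false = false
net1 = net0 XOR in1 = false XOR true = true
net2 = net0 XNOR in1 = false XNOR true = false
net3 = net1 XOR net0 = true XOR false = true
net6 = net3 XOR net2 = true XOR false = true

net1 = true; net6 = true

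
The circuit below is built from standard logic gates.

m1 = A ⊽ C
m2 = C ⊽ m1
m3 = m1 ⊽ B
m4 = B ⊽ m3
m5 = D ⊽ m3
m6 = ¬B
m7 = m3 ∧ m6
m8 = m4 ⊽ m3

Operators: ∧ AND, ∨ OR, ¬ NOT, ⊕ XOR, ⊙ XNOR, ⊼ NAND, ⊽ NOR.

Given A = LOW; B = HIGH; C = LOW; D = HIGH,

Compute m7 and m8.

m1 = A NOR C = LOW NOR LOW = HIGH
m3 = m1 NOR B = HIGH NOR HIGH = LOW
m4 = B NOR m3 = HIGH NOR LOW = LOW
m6 = NOT B = NOT HIGH = LOW
m7 = m3 AND m6 = LOW AND LOW = LOW
m8 = m4 NOR m3 = LOW NOR LOW = HIGH

m7 = LOW; m8 = HIGH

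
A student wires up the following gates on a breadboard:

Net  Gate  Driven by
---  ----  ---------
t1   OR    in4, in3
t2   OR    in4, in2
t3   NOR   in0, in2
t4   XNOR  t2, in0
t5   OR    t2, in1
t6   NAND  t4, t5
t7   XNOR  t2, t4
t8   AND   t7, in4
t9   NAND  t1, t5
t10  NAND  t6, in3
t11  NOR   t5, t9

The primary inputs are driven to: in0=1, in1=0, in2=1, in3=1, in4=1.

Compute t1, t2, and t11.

t1 = 1  t2 = 1  t11 = 0

t1 = in4 OR in3 = 1 OR 1 = 1
t2 = in4 OR in2 = 1 OR 1 = 1
t5 = t2 OR in1 = 1 OR 0 = 1
t9 = t1 NAND t5 = 1 NAND 1 = 0
t11 = t5 NOR t9 = 1 NOR 0 = 0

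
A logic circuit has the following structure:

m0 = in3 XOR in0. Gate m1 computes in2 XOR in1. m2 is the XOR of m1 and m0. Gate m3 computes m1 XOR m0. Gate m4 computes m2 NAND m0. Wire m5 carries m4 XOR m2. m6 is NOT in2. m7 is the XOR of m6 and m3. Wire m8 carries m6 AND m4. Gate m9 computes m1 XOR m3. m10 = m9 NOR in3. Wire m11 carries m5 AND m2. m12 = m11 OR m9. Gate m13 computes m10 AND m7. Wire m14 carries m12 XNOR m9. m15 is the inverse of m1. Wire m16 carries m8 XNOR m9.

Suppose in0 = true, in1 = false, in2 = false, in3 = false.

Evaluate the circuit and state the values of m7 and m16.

m7 = false  m16 = false

m0 = in3 XOR in0 = false XOR true = true
m1 = in2 XOR in1 = false XOR false = false
m2 = m1 XOR m0 = false XOR true = true
m3 = m1 XOR m0 = false XOR true = true
m4 = m2 NAND m0 = true NAND true = false
m6 = NOT in2 = NOT false = true
m7 = m6 XOR m3 = true XOR true = false
m8 = m6 AND m4 = true AND false = false
m9 = m1 XOR m3 = false XOR true = true
m16 = m8 XNOR m9 = false XNOR true = false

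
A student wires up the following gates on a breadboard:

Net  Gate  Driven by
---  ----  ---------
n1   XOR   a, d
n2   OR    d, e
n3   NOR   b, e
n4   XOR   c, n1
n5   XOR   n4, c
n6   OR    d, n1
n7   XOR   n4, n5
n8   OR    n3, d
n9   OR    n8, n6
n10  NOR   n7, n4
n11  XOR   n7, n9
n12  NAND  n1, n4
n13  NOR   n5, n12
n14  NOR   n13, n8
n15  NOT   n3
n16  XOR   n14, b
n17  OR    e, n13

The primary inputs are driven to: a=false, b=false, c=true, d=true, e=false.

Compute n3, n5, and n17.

n1 = a XOR d = false XOR true = true
n3 = b NOR e = false NOR false = true
n4 = c XOR n1 = true XOR true = false
n5 = n4 XOR c = false XOR true = true
n12 = n1 NAND n4 = true NAND false = true
n13 = n5 NOR n12 = true NOR true = false
n17 = e OR n13 = false OR false = false

n3 = true; n5 = true; n17 = false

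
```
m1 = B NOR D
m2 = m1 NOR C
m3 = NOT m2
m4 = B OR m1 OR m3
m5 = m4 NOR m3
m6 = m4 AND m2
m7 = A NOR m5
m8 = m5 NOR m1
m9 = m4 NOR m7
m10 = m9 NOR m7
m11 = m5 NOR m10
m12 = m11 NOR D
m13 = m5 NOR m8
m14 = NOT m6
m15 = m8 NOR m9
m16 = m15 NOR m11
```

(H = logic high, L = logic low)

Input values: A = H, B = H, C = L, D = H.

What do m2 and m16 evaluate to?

m1 = B NOR D = H NOR H = L
m2 = m1 NOR C = L NOR L = H
m3 = NOT m2 = NOT H = L
m4 = B OR m1 OR m3 = H OR L OR L = H
m5 = m4 NOR m3 = H NOR L = L
m7 = A NOR m5 = H NOR L = L
m8 = m5 NOR m1 = L NOR L = H
m9 = m4 NOR m7 = H NOR L = L
m10 = m9 NOR m7 = L NOR L = H
m11 = m5 NOR m10 = L NOR H = L
m15 = m8 NOR m9 = H NOR L = L
m16 = m15 NOR m11 = L NOR L = H

m2 = H, m16 = H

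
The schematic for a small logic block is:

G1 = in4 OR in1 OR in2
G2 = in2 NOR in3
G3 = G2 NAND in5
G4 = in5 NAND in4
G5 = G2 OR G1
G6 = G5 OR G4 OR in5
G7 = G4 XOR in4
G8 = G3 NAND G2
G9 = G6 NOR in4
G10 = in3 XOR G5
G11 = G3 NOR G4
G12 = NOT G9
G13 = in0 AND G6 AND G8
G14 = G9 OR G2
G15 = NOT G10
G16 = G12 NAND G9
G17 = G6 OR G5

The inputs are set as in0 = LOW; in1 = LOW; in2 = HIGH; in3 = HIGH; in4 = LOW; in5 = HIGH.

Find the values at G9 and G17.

G1 = in4 OR in1 OR in2 = LOW OR LOW OR HIGH = HIGH
G2 = in2 NOR in3 = HIGH NOR HIGH = LOW
G4 = in5 NAND in4 = HIGH NAND LOW = HIGH
G5 = G2 OR G1 = LOW OR HIGH = HIGH
G6 = G5 OR G4 OR in5 = HIGH OR HIGH OR HIGH = HIGH
G9 = G6 NOR in4 = HIGH NOR LOW = LOW
G17 = G6 OR G5 = HIGH OR HIGH = HIGH

G9 = LOW, G17 = HIGH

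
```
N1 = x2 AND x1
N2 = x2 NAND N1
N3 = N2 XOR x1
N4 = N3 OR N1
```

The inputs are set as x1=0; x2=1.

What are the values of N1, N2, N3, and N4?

N1 = 0, N2 = 1, N3 = 1, N4 = 1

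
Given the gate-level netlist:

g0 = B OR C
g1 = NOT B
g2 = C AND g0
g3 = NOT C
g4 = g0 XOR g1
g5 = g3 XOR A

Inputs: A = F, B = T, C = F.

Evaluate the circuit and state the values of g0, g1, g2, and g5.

g0 = T, g1 = F, g2 = F, g5 = T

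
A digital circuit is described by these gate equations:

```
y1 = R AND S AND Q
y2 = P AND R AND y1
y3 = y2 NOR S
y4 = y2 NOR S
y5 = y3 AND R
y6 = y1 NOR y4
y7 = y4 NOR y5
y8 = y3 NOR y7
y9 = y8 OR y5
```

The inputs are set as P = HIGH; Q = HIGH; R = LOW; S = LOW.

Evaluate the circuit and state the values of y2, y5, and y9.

y1 = R AND S AND Q = LOW AND LOW AND HIGH = LOW
y2 = P AND R AND y1 = HIGH AND LOW AND LOW = LOW
y3 = y2 NOR S = LOW NOR LOW = HIGH
y4 = y2 NOR S = LOW NOR LOW = HIGH
y5 = y3 AND R = HIGH AND LOW = LOW
y7 = y4 NOR y5 = HIGH NOR LOW = LOW
y8 = y3 NOR y7 = HIGH NOR LOW = LOW
y9 = y8 OR y5 = LOW OR LOW = LOW

y2 = LOW, y5 = LOW, y9 = LOW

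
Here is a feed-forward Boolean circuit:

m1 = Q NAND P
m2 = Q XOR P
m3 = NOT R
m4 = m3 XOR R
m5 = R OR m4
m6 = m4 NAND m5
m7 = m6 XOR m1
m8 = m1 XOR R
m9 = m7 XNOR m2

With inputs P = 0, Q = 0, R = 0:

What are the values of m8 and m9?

m1 = Q NAND P = 0 NAND 0 = 1
m2 = Q XOR P = 0 XOR 0 = 0
m3 = NOT R = NOT 0 = 1
m4 = m3 XOR R = 1 XOR 0 = 1
m5 = R OR m4 = 0 OR 1 = 1
m6 = m4 NAND m5 = 1 NAND 1 = 0
m7 = m6 XOR m1 = 0 XOR 1 = 1
m8 = m1 XOR R = 1 XOR 0 = 1
m9 = m7 XNOR m2 = 1 XNOR 0 = 0

m8 = 1, m9 = 0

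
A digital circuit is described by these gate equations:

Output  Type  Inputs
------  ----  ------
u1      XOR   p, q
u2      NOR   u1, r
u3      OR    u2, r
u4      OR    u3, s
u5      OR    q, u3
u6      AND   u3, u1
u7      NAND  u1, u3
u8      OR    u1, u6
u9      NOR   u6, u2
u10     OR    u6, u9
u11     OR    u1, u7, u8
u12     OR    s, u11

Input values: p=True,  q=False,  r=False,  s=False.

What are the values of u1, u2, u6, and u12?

u1 = True, u2 = False, u6 = False, u12 = True

u1 = p XOR q = True XOR False = True
u2 = u1 NOR r = True NOR False = False
u3 = u2 OR r = False OR False = False
u6 = u3 AND u1 = False AND True = False
u7 = u1 NAND u3 = True NAND False = True
u8 = u1 OR u6 = True OR False = True
u11 = u1 OR u7 OR u8 = True OR True OR True = True
u12 = s OR u11 = False OR True = True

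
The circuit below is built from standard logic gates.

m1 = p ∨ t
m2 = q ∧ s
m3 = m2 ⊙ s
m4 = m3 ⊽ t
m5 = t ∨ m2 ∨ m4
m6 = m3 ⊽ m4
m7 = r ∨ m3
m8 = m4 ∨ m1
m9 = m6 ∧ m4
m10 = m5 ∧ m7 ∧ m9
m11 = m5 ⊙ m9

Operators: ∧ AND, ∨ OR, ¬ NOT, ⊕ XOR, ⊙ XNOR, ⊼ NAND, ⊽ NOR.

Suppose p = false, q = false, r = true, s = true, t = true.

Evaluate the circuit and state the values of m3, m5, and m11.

m3 = false; m5 = true; m11 = false

m2 = q AND s = false AND true = false
m3 = m2 XNOR s = false XNOR true = false
m4 = m3 NOR t = false NOR true = false
m5 = t OR m2 OR m4 = true OR false OR false = true
m6 = m3 NOR m4 = false NOR false = true
m9 = m6 AND m4 = true AND false = false
m11 = m5 XNOR m9 = true XNOR false = false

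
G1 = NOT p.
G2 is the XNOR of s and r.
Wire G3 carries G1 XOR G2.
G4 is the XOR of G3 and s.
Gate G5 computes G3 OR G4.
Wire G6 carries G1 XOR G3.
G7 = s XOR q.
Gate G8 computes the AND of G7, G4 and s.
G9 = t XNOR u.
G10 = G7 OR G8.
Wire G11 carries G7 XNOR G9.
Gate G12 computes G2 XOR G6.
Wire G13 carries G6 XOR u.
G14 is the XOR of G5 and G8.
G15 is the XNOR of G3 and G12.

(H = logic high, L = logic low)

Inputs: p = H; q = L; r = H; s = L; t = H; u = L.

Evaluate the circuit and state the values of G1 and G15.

G1 = L, G15 = H

G1 = NOT p = NOT H = L
G2 = s XNOR r = L XNOR H = L
G3 = G1 XOR G2 = L XOR L = L
G6 = G1 XOR G3 = L XOR L = L
G12 = G2 XOR G6 = L XOR L = L
G15 = G3 XNOR G12 = L XNOR L = H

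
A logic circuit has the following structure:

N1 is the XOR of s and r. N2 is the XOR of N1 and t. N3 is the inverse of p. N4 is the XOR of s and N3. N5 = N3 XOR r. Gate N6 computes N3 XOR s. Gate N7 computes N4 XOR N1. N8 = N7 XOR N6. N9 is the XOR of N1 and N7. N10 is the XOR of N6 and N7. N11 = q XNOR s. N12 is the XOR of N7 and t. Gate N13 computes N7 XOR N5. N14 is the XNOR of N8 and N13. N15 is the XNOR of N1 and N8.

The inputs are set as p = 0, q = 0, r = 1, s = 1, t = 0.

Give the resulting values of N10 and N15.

N1 = s XOR r = 1 XOR 1 = 0
N3 = NOT p = NOT 0 = 1
N4 = s XOR N3 = 1 XOR 1 = 0
N6 = N3 XOR s = 1 XOR 1 = 0
N7 = N4 XOR N1 = 0 XOR 0 = 0
N8 = N7 XOR N6 = 0 XOR 0 = 0
N10 = N6 XOR N7 = 0 XOR 0 = 0
N15 = N1 XNOR N8 = 0 XNOR 0 = 1

N10 = 0; N15 = 1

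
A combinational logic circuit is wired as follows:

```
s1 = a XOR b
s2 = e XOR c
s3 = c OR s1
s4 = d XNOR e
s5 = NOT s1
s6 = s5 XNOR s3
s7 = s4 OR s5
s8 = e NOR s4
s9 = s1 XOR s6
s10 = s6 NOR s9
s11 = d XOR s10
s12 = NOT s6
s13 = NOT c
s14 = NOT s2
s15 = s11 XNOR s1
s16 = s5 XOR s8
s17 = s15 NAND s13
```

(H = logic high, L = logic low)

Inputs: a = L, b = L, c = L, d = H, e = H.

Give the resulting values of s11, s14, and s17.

s1 = a XOR b = L XOR L = L
s2 = e XOR c = H XOR L = H
s3 = c OR s1 = L OR L = L
s5 = NOT s1 = NOT L = H
s6 = s5 XNOR s3 = H XNOR L = L
s9 = s1 XOR s6 = L XOR L = L
s10 = s6 NOR s9 = L NOR L = H
s11 = d XOR s10 = H XOR H = L
s13 = NOT c = NOT L = H
s14 = NOT s2 = NOT H = L
s15 = s11 XNOR s1 = L XNOR L = H
s17 = s15 NAND s13 = H NAND H = L

s11 = L, s14 = L, s17 = L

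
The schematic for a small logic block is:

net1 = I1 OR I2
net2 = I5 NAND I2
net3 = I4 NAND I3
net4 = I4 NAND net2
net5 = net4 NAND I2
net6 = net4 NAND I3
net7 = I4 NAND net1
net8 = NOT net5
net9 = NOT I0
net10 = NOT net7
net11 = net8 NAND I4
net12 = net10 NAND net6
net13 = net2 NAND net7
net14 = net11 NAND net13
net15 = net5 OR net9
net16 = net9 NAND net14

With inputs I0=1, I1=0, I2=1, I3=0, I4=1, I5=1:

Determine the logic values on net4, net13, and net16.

net4 = 1, net13 = 1, net16 = 1

net1 = I1 OR I2 = 0 OR 1 = 1
net2 = I5 NAND I2 = 1 NAND 1 = 0
net4 = I4 NAND net2 = 1 NAND 0 = 1
net5 = net4 NAND I2 = 1 NAND 1 = 0
net7 = I4 NAND net1 = 1 NAND 1 = 0
net8 = NOT net5 = NOT 0 = 1
net9 = NOT I0 = NOT 1 = 0
net11 = net8 NAND I4 = 1 NAND 1 = 0
net13 = net2 NAND net7 = 0 NAND 0 = 1
net14 = net11 NAND net13 = 0 NAND 1 = 1
net16 = net9 NAND net14 = 0 NAND 1 = 1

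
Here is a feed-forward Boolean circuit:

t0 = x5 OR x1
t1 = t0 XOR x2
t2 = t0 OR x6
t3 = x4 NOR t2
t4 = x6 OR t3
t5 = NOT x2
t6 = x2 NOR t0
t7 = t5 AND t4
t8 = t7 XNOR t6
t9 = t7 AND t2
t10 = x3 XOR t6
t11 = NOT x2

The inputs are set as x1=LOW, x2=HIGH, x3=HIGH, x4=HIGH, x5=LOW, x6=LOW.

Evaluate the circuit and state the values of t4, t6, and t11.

t0 = x5 OR x1 = LOW OR LOW = LOW
t2 = t0 OR x6 = LOW OR LOW = LOW
t3 = x4 NOR t2 = HIGH NOR LOW = LOW
t4 = x6 OR t3 = LOW OR LOW = LOW
t6 = x2 NOR t0 = HIGH NOR LOW = LOW
t11 = NOT x2 = NOT HIGH = LOW

t4 = LOW, t6 = LOW, t11 = LOW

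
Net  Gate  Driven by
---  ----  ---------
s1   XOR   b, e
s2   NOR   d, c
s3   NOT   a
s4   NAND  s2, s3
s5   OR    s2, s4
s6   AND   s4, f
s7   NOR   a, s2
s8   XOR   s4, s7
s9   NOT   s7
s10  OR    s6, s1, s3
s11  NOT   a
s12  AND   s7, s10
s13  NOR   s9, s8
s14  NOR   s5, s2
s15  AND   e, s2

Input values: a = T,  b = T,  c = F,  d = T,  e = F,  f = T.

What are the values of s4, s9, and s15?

s4 = T; s9 = T; s15 = F

s2 = d NOR c = T NOR F = F
s3 = NOT a = NOT T = F
s4 = s2 NAND s3 = F NAND F = T
s7 = a NOR s2 = T NOR F = F
s9 = NOT s7 = NOT F = T
s15 = e AND s2 = F AND F = F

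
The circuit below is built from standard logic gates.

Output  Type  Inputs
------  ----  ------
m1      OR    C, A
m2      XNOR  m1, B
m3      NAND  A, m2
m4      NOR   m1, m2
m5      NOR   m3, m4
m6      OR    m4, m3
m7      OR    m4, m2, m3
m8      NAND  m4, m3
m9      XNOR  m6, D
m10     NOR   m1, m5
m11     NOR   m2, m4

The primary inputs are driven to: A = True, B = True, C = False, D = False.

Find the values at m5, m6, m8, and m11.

m1 = C OR A = False OR True = True
m2 = m1 XNOR B = True XNOR True = True
m3 = A NAND m2 = True NAND True = False
m4 = m1 NOR m2 = True NOR True = False
m5 = m3 NOR m4 = False NOR False = True
m6 = m4 OR m3 = False OR False = False
m8 = m4 NAND m3 = False NAND False = True
m11 = m2 NOR m4 = True NOR False = False

m5 = True, m6 = False, m8 = True, m11 = False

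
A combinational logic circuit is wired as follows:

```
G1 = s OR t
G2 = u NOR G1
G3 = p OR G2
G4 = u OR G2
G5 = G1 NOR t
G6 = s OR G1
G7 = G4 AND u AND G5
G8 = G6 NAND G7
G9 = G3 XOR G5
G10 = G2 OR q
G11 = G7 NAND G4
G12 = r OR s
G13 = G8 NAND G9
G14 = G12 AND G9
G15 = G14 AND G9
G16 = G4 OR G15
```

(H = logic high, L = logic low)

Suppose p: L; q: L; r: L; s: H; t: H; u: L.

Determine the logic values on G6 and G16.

G6 = H, G16 = L

G1 = s OR t = H OR H = H
G2 = u NOR G1 = L NOR H = L
G3 = p OR G2 = L OR L = L
G4 = u OR G2 = L OR L = L
G5 = G1 NOR t = H NOR H = L
G6 = s OR G1 = H OR H = H
G9 = G3 XOR G5 = L XOR L = L
G12 = r OR s = L OR H = H
G14 = G12 AND G9 = H AND L = L
G15 = G14 AND G9 = L AND L = L
G16 = G4 OR G15 = L OR L = L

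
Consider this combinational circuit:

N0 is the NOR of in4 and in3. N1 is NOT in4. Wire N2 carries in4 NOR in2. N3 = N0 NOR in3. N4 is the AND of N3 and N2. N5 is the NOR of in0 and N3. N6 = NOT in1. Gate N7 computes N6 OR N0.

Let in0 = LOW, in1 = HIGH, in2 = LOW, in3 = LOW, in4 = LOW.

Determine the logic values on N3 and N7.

N3 = LOW  N7 = HIGH

N0 = in4 NOR in3 = LOW NOR LOW = HIGH
N3 = N0 NOR in3 = HIGH NOR LOW = LOW
N6 = NOT in1 = NOT HIGH = LOW
N7 = N6 OR N0 = LOW OR HIGH = HIGH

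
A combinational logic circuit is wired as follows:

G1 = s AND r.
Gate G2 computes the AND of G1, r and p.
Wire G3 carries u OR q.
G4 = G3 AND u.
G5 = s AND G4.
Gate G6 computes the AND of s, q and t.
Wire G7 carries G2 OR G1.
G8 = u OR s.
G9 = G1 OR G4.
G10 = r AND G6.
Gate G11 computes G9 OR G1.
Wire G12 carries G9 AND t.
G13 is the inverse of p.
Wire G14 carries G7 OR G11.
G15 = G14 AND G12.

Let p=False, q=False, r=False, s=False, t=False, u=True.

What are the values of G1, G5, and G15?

G1 = s AND r = False AND False = False
G2 = G1 AND r AND p = False AND False AND False = False
G3 = u OR q = True OR False = True
G4 = G3 AND u = True AND True = True
G5 = s AND G4 = False AND True = False
G7 = G2 OR G1 = False OR False = False
G9 = G1 OR G4 = False OR True = True
G11 = G9 OR G1 = True OR False = True
G12 = G9 AND t = True AND False = False
G14 = G7 OR G11 = False OR True = True
G15 = G14 AND G12 = True AND False = False

G1 = False, G5 = False, G15 = False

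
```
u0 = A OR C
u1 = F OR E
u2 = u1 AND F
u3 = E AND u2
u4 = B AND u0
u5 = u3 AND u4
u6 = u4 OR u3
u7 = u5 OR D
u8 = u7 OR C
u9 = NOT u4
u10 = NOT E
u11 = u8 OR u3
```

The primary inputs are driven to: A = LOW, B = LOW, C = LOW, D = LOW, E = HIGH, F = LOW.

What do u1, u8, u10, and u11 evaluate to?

u1 = HIGH  u8 = LOW  u10 = LOW  u11 = LOW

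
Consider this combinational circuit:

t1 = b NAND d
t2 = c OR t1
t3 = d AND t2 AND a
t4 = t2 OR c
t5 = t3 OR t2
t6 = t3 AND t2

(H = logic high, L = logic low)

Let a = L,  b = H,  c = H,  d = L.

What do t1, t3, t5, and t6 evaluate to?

t1 = b NAND d = H NAND L = H
t2 = c OR t1 = H OR H = H
t3 = d AND t2 AND a = L AND H AND L = L
t5 = t3 OR t2 = L OR H = H
t6 = t3 AND t2 = L AND H = L

t1 = H, t3 = L, t5 = H, t6 = L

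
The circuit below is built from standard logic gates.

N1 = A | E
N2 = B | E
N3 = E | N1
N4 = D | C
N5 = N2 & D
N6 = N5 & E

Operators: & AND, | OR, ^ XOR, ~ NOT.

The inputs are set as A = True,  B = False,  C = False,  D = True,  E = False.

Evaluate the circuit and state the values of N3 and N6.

N1 = A OR E = True OR False = True
N2 = B OR E = False OR False = False
N3 = E OR N1 = False OR True = True
N5 = N2 AND D = False AND True = False
N6 = N5 AND E = False AND False = False

N3 = True, N6 = False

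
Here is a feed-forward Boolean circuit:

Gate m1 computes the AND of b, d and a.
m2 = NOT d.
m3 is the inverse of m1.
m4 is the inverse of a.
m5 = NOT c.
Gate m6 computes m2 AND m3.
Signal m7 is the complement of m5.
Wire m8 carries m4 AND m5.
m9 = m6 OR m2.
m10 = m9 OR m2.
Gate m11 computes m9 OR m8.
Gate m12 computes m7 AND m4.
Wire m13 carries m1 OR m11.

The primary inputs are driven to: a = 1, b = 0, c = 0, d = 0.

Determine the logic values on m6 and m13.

m1 = b AND d AND a = 0 AND 0 AND 1 = 0
m2 = NOT d = NOT 0 = 1
m3 = NOT m1 = NOT 0 = 1
m4 = NOT a = NOT 1 = 0
m5 = NOT c = NOT 0 = 1
m6 = m2 AND m3 = 1 AND 1 = 1
m8 = m4 AND m5 = 0 AND 1 = 0
m9 = m6 OR m2 = 1 OR 1 = 1
m11 = m9 OR m8 = 1 OR 0 = 1
m13 = m1 OR m11 = 0 OR 1 = 1

m6 = 1, m13 = 1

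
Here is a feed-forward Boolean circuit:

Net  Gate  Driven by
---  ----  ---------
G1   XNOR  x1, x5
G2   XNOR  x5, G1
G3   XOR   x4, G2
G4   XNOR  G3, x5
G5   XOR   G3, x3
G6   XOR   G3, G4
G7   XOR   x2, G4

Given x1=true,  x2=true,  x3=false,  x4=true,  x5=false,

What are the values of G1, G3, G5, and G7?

G1 = x1 XNOR x5 = true XNOR false = false
G2 = x5 XNOR G1 = false XNOR false = true
G3 = x4 XOR G2 = true XOR true = false
G4 = G3 XNOR x5 = false XNOR false = true
G5 = G3 XOR x3 = false XOR false = false
G7 = x2 XOR G4 = true XOR true = false

G1 = false; G3 = false; G5 = false; G7 = false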